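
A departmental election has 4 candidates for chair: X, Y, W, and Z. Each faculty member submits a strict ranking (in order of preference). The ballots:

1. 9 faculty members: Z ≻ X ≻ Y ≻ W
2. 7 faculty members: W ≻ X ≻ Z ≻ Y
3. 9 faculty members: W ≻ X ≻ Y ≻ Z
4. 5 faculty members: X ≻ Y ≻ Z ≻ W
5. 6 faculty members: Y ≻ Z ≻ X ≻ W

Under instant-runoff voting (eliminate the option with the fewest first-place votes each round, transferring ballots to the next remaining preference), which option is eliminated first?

Round 1: X 5, Y 6, W 16, Z 9. Eliminate X.

X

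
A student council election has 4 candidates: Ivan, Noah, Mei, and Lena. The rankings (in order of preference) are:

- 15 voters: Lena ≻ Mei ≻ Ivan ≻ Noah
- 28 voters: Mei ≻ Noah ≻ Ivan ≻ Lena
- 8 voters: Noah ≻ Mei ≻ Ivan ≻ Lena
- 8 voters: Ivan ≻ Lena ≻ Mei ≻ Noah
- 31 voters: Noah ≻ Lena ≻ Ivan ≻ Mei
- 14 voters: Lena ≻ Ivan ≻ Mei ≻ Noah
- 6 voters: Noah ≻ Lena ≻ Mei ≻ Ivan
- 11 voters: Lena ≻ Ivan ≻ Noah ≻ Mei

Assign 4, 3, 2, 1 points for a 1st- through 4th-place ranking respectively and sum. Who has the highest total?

Lena

Ivan: 15·2 + 28·2 + 8·2 + 8·4 + 31·2 + 14·3 + 6·1 + 11·3 = 277
Noah: 15·1 + 28·3 + 8·4 + 8·1 + 31·4 + 14·1 + 6·4 + 11·2 = 323
Mei: 15·3 + 28·4 + 8·3 + 8·2 + 31·1 + 14·2 + 6·2 + 11·1 = 279
Lena: 15·4 + 28·1 + 8·1 + 8·3 + 31·3 + 14·4 + 6·3 + 11·4 = 331
Lena has the highest Borda score (331).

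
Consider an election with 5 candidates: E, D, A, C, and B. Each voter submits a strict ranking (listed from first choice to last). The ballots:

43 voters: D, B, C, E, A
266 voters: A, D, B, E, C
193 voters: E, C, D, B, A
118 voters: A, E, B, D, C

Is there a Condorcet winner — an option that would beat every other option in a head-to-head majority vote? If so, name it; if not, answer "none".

A

A vs E: 384–236 for A.
A vs D: 384–236 for A.
A vs C: 384–236 for A.
A vs B: 384–236 for A.
A beats every other option head-to-head.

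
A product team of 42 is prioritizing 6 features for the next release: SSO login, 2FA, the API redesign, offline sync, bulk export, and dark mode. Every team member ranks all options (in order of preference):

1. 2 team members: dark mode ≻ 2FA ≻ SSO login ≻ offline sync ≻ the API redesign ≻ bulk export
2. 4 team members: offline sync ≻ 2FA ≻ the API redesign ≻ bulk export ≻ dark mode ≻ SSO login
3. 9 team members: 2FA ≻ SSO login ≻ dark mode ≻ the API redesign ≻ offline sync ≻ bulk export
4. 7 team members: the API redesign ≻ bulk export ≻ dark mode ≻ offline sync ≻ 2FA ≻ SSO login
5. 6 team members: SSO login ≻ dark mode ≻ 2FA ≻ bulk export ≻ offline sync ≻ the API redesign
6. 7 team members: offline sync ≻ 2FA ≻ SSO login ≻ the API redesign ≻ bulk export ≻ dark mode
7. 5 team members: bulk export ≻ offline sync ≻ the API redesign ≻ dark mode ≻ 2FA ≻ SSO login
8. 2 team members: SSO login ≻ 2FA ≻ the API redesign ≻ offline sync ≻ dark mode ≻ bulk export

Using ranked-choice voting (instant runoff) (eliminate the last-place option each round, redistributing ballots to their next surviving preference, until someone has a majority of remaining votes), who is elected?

Round 1: SSO login 8, 2FA 9, the API redesign 7, offline sync 11, bulk export 5, dark mode 2. Eliminate dark mode.
Round 2: SSO login 8, 2FA 11, the API redesign 7, offline sync 11, bulk export 5. Eliminate bulk export.
Round 3: SSO login 8, 2FA 11, the API redesign 7, offline sync 16. Eliminate the API redesign.
Round 4: SSO login 8, 2FA 11, offline sync 23. Offline sync has a majority.

offline sync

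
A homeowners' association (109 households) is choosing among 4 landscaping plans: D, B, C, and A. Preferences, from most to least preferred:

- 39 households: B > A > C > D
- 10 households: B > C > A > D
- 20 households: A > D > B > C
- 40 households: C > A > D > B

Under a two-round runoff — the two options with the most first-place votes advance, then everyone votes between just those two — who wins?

Round 1 first-place votes: D 0, B 49, C 40, A 20.
B and C advance.
Runoff: B is preferred to C by 69 voters; C by 40.
B wins the runoff.

B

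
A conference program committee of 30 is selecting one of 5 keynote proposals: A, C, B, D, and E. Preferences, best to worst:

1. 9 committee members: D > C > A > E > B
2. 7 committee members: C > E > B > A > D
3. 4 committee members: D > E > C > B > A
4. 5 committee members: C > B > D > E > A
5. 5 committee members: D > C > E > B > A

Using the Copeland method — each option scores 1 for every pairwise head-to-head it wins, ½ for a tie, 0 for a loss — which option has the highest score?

A: loses to C, B, D, and E → score 0.
C: beats A, B, and E; loses to D → score 3.
B: beats A; loses to C, D, and E → score 1.
D: beats A, C, B, and E → score 4.
E: beats A and B; loses to C and D → score 2.
D has the best pairwise record.

D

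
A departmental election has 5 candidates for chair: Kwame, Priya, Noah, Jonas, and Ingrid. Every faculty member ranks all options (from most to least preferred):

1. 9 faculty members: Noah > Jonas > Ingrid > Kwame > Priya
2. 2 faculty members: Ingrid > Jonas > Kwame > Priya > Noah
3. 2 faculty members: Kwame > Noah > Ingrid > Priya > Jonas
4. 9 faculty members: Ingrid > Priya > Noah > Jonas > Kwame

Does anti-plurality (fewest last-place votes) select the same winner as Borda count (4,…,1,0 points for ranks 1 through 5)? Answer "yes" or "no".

Anti-plurality — last-place votes: Kwame 9, Priya 9, Noah 2, Jonas 2, Ingrid 0. Winner: Ingrid.
Borda — scores: Kwame 21, Priya 31, Noah 60, Jonas 42, Ingrid 66. Winner: Ingrid.
The two methods agree.

yes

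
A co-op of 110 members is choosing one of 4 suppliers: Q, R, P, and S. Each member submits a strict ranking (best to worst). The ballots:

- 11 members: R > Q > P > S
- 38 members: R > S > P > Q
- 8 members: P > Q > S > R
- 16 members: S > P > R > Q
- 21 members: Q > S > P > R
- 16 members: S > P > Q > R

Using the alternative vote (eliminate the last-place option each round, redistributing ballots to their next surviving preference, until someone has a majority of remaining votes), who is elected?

Round 1: Q 21, R 49, P 8, S 32. Eliminate P.
Round 2: Q 29, R 49, S 32. Eliminate Q.
Round 3: R 49, S 61. S has a majority.

S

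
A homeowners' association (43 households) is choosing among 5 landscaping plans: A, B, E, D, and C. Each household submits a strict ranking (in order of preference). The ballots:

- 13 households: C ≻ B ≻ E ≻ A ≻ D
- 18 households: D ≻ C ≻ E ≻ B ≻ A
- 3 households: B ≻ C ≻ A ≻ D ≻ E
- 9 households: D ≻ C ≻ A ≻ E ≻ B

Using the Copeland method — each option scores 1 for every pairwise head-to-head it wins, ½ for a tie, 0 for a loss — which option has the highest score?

D

A: loses to B, E, D, and C → score 0.
B: beats A; loses to E, D, and C → score 1.
E: beats A and B; loses to D and C → score 2.
D: beats A, B, E, and C → score 4.
C: beats A, B, and E; loses to D → score 3.
D has the best pairwise record.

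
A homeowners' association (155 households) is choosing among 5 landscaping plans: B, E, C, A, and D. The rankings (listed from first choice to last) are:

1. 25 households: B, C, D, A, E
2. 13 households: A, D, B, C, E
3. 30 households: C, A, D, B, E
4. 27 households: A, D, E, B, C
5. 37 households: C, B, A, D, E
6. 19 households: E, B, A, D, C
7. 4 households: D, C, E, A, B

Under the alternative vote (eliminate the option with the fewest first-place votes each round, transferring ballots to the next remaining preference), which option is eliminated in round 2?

Round 1: B 25, E 19, C 67, A 40, D 4. Eliminate D.
Round 2: B 25, E 19, C 71, A 40. Eliminate E.

E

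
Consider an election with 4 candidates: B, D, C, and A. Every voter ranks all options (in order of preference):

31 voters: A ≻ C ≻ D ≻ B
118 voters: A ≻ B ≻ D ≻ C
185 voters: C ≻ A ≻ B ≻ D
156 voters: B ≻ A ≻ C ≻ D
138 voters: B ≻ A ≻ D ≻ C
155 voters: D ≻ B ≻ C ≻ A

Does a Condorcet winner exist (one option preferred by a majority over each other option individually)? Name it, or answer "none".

B

B vs D: 597–186 for B.
B vs C: 567–216 for B.
B vs A: 449–334 for B.
B beats every other option head-to-head.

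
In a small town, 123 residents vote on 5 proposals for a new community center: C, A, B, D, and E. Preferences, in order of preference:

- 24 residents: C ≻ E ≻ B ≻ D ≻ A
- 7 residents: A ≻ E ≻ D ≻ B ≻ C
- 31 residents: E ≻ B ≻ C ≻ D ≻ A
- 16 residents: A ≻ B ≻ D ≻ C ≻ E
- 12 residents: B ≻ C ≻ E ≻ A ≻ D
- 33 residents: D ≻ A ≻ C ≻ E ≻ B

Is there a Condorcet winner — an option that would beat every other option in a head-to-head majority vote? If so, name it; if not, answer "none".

Checking pairwise contests:
B beats C 66–57.
C beats A 67–56.
E beats B 95–28.
C beats D 67–56.
C beats E 85–38.
Every option loses at least one head-to-head, so there is no Condorcet winner.

none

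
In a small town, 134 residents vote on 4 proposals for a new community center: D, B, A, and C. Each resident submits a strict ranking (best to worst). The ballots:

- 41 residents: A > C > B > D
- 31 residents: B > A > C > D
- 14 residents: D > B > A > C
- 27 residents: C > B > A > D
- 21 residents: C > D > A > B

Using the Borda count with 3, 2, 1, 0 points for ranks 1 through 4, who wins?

D: 41·0 + 31·0 + 14·3 + 27·0 + 21·2 = 84
B: 41·1 + 31·3 + 14·2 + 27·2 + 21·0 = 216
A: 41·3 + 31·2 + 14·1 + 27·1 + 21·1 = 247
C: 41·2 + 31·1 + 14·0 + 27·3 + 21·3 = 257
C has the highest Borda score (257).

C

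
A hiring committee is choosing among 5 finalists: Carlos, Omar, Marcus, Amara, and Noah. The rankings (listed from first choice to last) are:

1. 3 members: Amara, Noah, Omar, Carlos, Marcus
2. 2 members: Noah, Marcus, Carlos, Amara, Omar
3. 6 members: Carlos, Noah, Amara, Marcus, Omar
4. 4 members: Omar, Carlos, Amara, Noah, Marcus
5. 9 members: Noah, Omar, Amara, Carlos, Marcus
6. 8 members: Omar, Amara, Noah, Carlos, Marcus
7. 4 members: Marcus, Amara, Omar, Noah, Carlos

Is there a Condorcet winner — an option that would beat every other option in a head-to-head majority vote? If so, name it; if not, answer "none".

Checking pairwise contests:
Omar beats Carlos 28–8.
Noah beats Omar 20–16.
Carlos beats Marcus 30–6.
Omar beats Amara 21–15.
Amara beats Noah 19–17.
Every option loses at least one head-to-head, so there is no Condorcet winner.

none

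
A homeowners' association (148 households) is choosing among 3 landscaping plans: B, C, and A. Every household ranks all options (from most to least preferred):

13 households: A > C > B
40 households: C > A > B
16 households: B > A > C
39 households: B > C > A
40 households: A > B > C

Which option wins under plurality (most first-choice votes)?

First-place votes: B 55, C 40, A 53.
B has the most first-place votes.

B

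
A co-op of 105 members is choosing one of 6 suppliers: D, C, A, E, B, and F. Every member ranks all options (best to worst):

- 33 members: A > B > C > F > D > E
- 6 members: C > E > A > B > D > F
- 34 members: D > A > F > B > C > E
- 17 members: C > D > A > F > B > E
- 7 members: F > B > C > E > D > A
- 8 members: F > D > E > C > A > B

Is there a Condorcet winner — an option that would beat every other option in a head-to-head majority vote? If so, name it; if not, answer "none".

Checking pairwise contests:
C beats D 63–42.
A beats C 67–38.
D beats A 66–39.
D beats E 92–13.
D beats B 59–46.
D beats F 57–48.
Every option loses at least one head-to-head, so there is no Condorcet winner.

none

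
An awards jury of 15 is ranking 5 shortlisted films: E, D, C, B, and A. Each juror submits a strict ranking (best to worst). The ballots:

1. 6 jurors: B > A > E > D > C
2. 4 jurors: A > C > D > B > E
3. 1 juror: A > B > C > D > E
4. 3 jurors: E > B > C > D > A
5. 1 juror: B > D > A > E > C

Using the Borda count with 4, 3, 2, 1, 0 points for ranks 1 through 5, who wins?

E: 6·2 + 4·0 + 1·0 + 3·4 + 1·1 = 25
D: 6·1 + 4·2 + 1·1 + 3·1 + 1·3 = 21
C: 6·0 + 4·3 + 1·2 + 3·2 + 1·0 = 20
B: 6·4 + 4·1 + 1·3 + 3·3 + 1·4 = 44
A: 6·3 + 4·4 + 1·4 + 3·0 + 1·2 = 40
B has the highest Borda score (44).

B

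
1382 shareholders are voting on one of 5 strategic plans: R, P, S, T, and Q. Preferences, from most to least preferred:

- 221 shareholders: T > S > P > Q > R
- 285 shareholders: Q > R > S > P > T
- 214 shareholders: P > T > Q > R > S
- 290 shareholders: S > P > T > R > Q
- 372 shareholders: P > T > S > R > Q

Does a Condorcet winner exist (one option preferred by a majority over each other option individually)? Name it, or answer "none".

Checking pairwise contests:
P beats R 1097–285.
S beats P 796–586.
T beats S 807–575.
P beats T 1161–221.
P beats Q 1097–285.
Every option loses at least one head-to-head, so there is no Condorcet winner.

none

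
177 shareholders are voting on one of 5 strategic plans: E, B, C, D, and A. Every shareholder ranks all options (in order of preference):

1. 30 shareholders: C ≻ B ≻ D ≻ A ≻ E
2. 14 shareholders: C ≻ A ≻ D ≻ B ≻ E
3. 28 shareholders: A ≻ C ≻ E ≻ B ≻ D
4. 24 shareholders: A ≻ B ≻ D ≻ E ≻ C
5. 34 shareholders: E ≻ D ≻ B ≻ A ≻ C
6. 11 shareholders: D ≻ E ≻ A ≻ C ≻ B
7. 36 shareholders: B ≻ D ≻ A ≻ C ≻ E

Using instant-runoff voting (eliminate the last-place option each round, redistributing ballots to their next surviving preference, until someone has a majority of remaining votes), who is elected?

A

Round 1: E 34, B 36, C 44, D 11, A 52. Eliminate D.
Round 2: E 45, B 36, C 44, A 52. Eliminate B.
Round 3: E 45, C 44, A 88. Eliminate C.
Round 4: E 45, A 132. A has a majority.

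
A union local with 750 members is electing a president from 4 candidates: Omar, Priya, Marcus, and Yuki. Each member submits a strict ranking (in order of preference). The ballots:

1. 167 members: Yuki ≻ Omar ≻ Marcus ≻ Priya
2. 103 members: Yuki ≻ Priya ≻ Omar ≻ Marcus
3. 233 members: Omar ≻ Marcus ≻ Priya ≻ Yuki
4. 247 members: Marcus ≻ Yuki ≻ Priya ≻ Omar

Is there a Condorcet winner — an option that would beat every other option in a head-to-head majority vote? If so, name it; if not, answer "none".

Checking pairwise contests:
Yuki beats Omar 517–233.
Omar beats Priya 400–350.
Omar beats Marcus 503–247.
Marcus beats Yuki 480–270.
Every option loses at least one head-to-head, so there is no Condorcet winner.

none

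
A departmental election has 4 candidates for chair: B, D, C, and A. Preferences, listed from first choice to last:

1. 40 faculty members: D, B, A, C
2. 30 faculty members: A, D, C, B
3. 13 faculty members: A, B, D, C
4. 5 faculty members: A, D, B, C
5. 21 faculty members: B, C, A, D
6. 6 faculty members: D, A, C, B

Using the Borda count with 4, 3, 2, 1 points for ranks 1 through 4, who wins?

D

B: 40·3 + 30·1 + 13·3 + 5·2 + 21·4 + 6·1 = 289
D: 40·4 + 30·3 + 13·2 + 5·3 + 21·1 + 6·4 = 336
C: 40·1 + 30·2 + 13·1 + 5·1 + 21·3 + 6·2 = 193
A: 40·2 + 30·4 + 13·4 + 5·4 + 21·2 + 6·3 = 332
D has the highest Borda score (336).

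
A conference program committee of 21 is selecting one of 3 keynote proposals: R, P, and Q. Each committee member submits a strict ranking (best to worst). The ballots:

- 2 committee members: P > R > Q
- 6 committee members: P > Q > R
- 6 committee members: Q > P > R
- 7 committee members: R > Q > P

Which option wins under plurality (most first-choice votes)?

P

First-place votes: R 7, P 8, Q 6.
P has the most first-place votes.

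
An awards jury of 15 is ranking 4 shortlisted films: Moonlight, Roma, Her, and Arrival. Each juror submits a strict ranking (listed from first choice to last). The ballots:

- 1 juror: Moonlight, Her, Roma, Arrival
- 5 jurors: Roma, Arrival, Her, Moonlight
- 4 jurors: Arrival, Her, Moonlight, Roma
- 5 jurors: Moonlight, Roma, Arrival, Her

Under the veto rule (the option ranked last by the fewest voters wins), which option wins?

Arrival

Last-place votes: Moonlight 5, Roma 4, Her 5, Arrival 1.
Arrival is ranked last by the fewest voters, so Arrival wins.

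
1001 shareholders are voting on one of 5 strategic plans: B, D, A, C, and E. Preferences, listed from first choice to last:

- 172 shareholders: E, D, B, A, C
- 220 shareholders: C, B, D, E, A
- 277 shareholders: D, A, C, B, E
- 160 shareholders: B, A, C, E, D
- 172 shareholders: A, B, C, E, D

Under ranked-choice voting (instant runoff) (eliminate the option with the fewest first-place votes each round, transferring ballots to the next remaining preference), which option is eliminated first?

B

Round 1: B 160, D 277, A 172, C 220, E 172. Eliminate B.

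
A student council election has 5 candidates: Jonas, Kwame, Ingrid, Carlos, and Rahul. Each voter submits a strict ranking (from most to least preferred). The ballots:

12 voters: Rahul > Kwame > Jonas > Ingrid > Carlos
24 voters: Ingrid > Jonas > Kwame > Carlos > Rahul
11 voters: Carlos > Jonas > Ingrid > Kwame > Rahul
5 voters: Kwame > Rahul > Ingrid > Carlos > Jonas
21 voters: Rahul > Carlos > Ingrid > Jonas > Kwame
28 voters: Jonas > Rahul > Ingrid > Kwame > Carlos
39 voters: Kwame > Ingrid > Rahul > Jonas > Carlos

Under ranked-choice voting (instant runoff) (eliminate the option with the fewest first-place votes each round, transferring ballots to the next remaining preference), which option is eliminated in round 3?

Rahul

Round 1: Jonas 28, Kwame 44, Ingrid 24, Carlos 11, Rahul 33. Eliminate Carlos.
Round 2: Jonas 39, Kwame 44, Ingrid 24, Rahul 33. Eliminate Ingrid.
Round 3: Jonas 63, Kwame 44, Rahul 33. Eliminate Rahul.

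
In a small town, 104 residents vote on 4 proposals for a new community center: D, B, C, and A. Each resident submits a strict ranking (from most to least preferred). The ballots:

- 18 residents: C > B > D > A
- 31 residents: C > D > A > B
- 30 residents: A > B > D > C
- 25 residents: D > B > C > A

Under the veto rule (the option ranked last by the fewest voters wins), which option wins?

Last-place votes: D 0, B 31, C 30, A 43.
D is ranked last by the fewest voters, so D wins.

D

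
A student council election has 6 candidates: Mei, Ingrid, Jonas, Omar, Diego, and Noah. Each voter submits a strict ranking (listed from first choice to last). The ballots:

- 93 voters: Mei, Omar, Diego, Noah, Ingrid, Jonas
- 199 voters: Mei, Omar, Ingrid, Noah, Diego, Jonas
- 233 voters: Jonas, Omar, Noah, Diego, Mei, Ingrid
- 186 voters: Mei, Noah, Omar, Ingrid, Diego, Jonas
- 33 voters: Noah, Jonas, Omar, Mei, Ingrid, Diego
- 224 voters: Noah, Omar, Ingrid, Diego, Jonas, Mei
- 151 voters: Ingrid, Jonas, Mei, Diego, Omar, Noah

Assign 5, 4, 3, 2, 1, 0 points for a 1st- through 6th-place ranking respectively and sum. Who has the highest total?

Mei: 93·5 + 199·5 + 233·1 + 186·5 + 33·2 + 224·0 + 151·3 = 3142
Ingrid: 93·1 + 199·3 + 233·0 + 186·2 + 33·1 + 224·3 + 151·5 = 2522
Jonas: 93·0 + 199·0 + 233·5 + 186·0 + 33·4 + 224·1 + 151·4 = 2125
Omar: 93·4 + 199·4 + 233·4 + 186·3 + 33·3 + 224·4 + 151·1 = 3804
Diego: 93·3 + 199·1 + 233·2 + 186·1 + 33·0 + 224·2 + 151·2 = 1880
Noah: 93·2 + 199·2 + 233·3 + 186·4 + 33·5 + 224·5 + 151·0 = 3312
Omar has the highest Borda score (3804).

Omar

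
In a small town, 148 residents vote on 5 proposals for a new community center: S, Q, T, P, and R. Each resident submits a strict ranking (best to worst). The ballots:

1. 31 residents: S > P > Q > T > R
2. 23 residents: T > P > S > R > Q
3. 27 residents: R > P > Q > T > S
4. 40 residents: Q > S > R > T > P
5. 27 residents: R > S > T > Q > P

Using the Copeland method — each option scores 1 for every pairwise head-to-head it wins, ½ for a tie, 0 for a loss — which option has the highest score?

S: beats Q, T, P, and R → score 4.
Q: beats T; loses to S, P, and R → score 1.
T: beats P; loses to S, Q, and R → score 1.
P: beats Q; loses to S, T, and R → score 1.
R: beats Q, T, and P; loses to S → score 3.
S has the best pairwise record.

S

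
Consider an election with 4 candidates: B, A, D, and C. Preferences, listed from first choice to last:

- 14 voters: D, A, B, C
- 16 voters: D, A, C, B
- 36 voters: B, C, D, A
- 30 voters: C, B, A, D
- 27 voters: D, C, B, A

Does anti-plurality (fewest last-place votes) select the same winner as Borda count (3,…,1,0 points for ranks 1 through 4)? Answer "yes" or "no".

Anti-plurality — last-place votes: B 16, A 63, D 30, C 14. Winner: C.
Borda — scores: B 209, A 90, D 207, C 232. Winner: C.
The two methods agree.

yes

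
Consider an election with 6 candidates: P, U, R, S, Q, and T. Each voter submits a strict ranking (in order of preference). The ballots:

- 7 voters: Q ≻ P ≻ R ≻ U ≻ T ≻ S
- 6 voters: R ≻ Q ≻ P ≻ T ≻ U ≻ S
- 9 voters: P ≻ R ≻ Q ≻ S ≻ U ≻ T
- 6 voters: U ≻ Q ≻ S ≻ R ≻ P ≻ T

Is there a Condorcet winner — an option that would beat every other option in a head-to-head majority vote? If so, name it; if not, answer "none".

Checking pairwise contests:
Q beats P 19–9.
P beats U 22–6.
P beats R 16–12.
P beats S 22–6.
R beats Q 15–13.
P beats T 28–0.
Every option loses at least one head-to-head, so there is no Condorcet winner.

none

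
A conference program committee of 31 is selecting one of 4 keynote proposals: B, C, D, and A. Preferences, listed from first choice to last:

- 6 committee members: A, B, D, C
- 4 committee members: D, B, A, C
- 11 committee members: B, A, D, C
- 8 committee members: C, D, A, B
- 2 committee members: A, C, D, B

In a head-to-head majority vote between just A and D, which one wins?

A

Voters preferring A to D: 19; preferring D to A: 12.
A wins the head-to-head.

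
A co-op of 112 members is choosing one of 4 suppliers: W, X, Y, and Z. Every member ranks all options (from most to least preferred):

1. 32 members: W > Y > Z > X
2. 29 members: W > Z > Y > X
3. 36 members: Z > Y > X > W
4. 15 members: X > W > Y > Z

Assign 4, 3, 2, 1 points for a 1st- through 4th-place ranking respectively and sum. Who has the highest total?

W

W: 32·4 + 29·4 + 36·1 + 15·3 = 325
X: 32·1 + 29·1 + 36·2 + 15·4 = 193
Y: 32·3 + 29·2 + 36·3 + 15·2 = 292
Z: 32·2 + 29·3 + 36·4 + 15·1 = 310
W has the highest Borda score (325).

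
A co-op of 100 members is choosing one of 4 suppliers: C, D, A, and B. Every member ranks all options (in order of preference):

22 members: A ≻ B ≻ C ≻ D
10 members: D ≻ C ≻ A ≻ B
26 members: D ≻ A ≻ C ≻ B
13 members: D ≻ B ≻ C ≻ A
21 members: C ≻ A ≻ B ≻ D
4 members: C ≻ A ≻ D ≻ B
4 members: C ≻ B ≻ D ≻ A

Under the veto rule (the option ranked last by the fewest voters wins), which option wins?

Last-place votes: C 0, D 43, A 17, B 40.
C is ranked last by the fewest voters, so C wins.

C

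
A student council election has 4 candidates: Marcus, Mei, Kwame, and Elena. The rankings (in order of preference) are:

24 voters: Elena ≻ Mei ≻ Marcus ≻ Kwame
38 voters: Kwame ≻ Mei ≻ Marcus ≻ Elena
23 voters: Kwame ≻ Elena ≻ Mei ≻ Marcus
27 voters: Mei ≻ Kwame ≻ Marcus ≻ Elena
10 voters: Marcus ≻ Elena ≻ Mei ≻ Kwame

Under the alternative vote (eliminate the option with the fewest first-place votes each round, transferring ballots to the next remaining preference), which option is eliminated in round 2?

Mei

Round 1: Marcus 10, Mei 27, Kwame 61, Elena 24. Eliminate Marcus.
Round 2: Mei 27, Kwame 61, Elena 34. Eliminate Mei.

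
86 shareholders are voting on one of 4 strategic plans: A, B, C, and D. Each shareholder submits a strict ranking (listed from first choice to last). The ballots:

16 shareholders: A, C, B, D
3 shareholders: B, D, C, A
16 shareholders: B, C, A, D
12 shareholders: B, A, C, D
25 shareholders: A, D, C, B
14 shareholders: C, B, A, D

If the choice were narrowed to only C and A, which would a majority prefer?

Voters preferring C to A: 33; preferring A to C: 53.
A wins the head-to-head.

A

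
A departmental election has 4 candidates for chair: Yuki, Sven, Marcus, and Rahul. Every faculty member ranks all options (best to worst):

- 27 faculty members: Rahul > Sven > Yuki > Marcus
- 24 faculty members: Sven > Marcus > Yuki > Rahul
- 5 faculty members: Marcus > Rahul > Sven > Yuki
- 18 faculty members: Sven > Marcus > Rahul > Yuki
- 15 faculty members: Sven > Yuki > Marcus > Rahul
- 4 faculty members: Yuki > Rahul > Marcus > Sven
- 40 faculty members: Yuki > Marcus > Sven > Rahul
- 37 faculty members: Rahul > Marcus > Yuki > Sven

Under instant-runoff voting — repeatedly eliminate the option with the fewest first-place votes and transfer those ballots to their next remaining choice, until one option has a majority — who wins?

Sven

Round 1: Yuki 44, Sven 57, Marcus 5, Rahul 64. Eliminate Marcus.
Round 2: Yuki 44, Sven 57, Rahul 69. Eliminate Yuki.
Round 3: Sven 97, Rahul 73. Sven has a majority.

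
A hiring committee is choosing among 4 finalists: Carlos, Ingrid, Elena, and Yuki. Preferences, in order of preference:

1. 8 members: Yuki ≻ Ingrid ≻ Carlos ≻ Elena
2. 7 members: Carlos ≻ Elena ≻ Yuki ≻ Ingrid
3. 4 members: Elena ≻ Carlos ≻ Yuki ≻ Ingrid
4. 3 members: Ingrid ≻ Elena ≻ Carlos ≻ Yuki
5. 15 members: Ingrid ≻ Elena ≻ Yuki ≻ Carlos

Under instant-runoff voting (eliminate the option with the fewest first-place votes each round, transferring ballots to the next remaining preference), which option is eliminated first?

Round 1: Carlos 7, Ingrid 18, Elena 4, Yuki 8. Eliminate Elena.

Elena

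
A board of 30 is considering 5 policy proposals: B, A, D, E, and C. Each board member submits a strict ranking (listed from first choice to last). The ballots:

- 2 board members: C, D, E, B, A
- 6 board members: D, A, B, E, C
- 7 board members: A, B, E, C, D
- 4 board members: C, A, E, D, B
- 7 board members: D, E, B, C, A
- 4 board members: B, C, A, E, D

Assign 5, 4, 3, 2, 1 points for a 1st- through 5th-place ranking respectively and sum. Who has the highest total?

B: 2·2 + 6·3 + 7·4 + 4·1 + 7·3 + 4·5 = 95
A: 2·1 + 6·4 + 7·5 + 4·4 + 7·1 + 4·3 = 96
D: 2·4 + 6·5 + 7·1 + 4·2 + 7·5 + 4·1 = 92
E: 2·3 + 6·2 + 7·3 + 4·3 + 7·4 + 4·2 = 87
C: 2·5 + 6·1 + 7·2 + 4·5 + 7·2 + 4·4 = 80
A has the highest Borda score (96).

A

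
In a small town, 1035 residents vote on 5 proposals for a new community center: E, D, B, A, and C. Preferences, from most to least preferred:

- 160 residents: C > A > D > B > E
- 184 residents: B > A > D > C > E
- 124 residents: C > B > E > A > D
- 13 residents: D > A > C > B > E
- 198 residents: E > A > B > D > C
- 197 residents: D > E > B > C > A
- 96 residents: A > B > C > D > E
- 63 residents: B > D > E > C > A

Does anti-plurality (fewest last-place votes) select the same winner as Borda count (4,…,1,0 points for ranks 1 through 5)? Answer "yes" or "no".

Anti-plurality — last-place votes: E 453, D 124, B 0, A 260, C 198. Winner: B.
Borda — scores: E 1757, D 2011, B 2611, A 2173, C 1798. Winner: B.
The two methods agree.

yes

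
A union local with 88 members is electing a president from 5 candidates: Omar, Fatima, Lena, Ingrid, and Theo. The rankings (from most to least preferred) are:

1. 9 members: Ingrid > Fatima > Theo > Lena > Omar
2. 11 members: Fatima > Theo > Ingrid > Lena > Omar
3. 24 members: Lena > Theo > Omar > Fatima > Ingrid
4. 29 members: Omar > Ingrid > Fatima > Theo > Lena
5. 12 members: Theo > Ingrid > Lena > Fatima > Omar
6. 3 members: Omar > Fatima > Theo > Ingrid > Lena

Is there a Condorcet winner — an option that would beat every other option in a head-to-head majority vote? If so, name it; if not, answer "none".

Checking pairwise contests:
Lena beats Omar 56–32.
Omar beats Fatima 56–32.
Fatima beats Lena 52–36.
Omar beats Ingrid 56–32.
Fatima beats Theo 52–36.
Every option loses at least one head-to-head, so there is no Condorcet winner.

none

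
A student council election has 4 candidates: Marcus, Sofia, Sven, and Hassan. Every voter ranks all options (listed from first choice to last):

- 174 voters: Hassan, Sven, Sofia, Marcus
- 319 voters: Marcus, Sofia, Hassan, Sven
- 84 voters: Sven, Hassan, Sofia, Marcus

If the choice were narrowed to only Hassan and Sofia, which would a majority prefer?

Voters preferring Hassan to Sofia: 258; preferring Sofia to Hassan: 319.
Sofia wins the head-to-head.

Sofia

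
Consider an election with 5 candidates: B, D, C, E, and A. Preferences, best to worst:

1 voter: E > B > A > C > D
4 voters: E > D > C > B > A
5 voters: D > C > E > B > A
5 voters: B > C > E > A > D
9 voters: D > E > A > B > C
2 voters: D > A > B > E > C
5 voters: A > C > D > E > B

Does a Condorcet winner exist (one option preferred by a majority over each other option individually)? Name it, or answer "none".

D

D vs B: 25–6 for D.
D vs C: 20–11 for D.
D vs E: 21–10 for D.
D vs A: 20–11 for D.
D beats every other option head-to-head.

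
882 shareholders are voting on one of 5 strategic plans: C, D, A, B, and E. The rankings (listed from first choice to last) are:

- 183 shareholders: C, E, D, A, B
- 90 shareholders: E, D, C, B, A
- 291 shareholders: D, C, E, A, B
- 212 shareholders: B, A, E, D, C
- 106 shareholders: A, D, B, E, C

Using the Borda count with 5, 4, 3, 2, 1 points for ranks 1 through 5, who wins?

D

C: 183·5 + 90·3 + 291·4 + 212·1 + 106·1 = 2667
D: 183·3 + 90·4 + 291·5 + 212·2 + 106·4 = 3212
A: 183·2 + 90·1 + 291·2 + 212·4 + 106·5 = 2416
B: 183·1 + 90·2 + 291·1 + 212·5 + 106·3 = 2032
E: 183·4 + 90·5 + 291·3 + 212·3 + 106·2 = 2903
D has the highest Borda score (3212).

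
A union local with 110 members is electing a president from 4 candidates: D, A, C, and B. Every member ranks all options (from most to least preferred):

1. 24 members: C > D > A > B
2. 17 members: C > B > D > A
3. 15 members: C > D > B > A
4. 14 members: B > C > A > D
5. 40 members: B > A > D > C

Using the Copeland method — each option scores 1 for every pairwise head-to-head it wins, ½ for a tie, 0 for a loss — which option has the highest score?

D: beats A; loses to C and B → score 1.
A: loses to D, C, and B → score 0.
C: beats D, A, and B → score 3.
B: beats D and A; loses to C → score 2.
C has the best pairwise record.

C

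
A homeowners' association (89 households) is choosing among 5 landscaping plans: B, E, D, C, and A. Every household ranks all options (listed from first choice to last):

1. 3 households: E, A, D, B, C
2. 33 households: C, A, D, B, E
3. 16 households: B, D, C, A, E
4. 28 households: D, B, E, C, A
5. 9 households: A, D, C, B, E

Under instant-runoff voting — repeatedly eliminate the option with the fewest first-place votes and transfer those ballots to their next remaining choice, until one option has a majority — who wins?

Round 1: B 16, E 3, D 28, C 33, A 9. Eliminate E.
Round 2: B 16, D 28, C 33, A 12. Eliminate A.
Round 3: B 16, D 40, C 33. Eliminate B.
Round 4: D 56, C 33. D has a majority.

D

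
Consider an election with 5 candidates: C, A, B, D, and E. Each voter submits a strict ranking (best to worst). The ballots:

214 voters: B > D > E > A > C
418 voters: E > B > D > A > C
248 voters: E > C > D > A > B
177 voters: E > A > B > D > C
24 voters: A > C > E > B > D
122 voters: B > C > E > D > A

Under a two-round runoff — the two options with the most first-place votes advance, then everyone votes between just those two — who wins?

Round 1 first-place votes: C 0, A 24, B 336, D 0, E 843.
E and B advance.
Runoff: E is preferred to B by 867 voters; B by 336.
E wins the runoff.

E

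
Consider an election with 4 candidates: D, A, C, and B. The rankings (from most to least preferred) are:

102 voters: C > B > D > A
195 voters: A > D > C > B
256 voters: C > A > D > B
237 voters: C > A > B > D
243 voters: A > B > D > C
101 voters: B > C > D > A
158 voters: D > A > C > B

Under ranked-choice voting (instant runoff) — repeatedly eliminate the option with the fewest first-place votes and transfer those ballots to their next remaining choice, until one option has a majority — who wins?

Round 1: D 158, A 438, C 595, B 101. Eliminate B.
Round 2: D 158, A 438, C 696. C has a majority.

C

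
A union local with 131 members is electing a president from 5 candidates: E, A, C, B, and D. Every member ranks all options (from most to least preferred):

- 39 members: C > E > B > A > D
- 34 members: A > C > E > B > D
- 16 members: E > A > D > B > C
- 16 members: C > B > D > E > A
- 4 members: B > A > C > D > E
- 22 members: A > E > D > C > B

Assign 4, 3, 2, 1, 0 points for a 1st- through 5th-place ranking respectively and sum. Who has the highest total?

C

E: 39·3 + 34·2 + 16·4 + 16·1 + 4·0 + 22·3 = 331
A: 39·1 + 34·4 + 16·3 + 16·0 + 4·3 + 22·4 = 323
C: 39·4 + 34·3 + 16·0 + 16·4 + 4·2 + 22·1 = 352
B: 39·2 + 34·1 + 16·1 + 16·3 + 4·4 + 22·0 = 192
D: 39·0 + 34·0 + 16·2 + 16·2 + 4·1 + 22·2 = 112
C has the highest Borda score (352).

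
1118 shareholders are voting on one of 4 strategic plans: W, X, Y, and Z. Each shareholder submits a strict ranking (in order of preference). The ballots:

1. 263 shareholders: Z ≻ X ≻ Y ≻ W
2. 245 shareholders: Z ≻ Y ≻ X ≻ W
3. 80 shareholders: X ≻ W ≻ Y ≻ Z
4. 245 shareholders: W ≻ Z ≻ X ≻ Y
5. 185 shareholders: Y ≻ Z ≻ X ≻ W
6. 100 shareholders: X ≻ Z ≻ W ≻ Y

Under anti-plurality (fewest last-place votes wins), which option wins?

Last-place votes: W 693, X 0, Y 345, Z 80.
X is ranked last by the fewest voters, so X wins.

X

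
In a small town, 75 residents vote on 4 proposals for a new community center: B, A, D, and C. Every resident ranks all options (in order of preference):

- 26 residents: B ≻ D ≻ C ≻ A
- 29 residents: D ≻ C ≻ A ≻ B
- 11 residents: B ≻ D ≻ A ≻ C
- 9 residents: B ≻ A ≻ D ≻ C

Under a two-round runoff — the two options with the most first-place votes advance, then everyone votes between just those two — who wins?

B

Round 1 first-place votes: B 46, A 0, D 29, C 0.
B and D advance.
Runoff: B is preferred to D by 46 voters; D by 29.
B wins the runoff.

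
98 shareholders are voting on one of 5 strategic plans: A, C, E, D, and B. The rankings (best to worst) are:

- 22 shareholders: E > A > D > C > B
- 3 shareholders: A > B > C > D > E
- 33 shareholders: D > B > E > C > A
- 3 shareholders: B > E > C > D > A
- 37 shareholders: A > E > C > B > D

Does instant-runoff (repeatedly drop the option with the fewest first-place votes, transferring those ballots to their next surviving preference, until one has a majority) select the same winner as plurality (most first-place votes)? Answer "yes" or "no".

Instant-runoff — R1 A 40, C 0, E 22, D 33, B 3 (C out); R2 A 40, E 22, D 33, B 3 (B out); R3 A 40, E 25, D 33 (E out); R4 A 62, D 36 (A winner). Winner: A.
Plurality — first-place votes: A 40, C 0, E 22, D 33, B 3. Winner: A.
The two methods agree.

yes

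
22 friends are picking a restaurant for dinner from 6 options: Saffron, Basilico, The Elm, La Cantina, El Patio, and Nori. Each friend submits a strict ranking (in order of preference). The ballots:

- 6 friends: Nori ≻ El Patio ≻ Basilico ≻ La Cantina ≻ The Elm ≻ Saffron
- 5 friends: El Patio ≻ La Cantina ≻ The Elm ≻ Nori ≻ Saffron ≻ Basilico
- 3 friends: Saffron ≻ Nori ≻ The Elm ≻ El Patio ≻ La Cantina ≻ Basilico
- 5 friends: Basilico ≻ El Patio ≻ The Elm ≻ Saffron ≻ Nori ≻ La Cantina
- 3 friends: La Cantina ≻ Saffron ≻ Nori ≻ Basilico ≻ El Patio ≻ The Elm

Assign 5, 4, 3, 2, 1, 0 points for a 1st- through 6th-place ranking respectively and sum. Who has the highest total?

Saffron: 6·0 + 5·1 + 3·5 + 5·2 + 3·4 = 42
Basilico: 6·3 + 5·0 + 3·0 + 5·5 + 3·2 = 49
The Elm: 6·1 + 5·3 + 3·3 + 5·3 + 3·0 = 45
La Cantina: 6·2 + 5·4 + 3·1 + 5·0 + 3·5 = 50
El Patio: 6·4 + 5·5 + 3·2 + 5·4 + 3·1 = 78
Nori: 6·5 + 5·2 + 3·4 + 5·1 + 3·3 = 66
El Patio has the highest Borda score (78).

El Patio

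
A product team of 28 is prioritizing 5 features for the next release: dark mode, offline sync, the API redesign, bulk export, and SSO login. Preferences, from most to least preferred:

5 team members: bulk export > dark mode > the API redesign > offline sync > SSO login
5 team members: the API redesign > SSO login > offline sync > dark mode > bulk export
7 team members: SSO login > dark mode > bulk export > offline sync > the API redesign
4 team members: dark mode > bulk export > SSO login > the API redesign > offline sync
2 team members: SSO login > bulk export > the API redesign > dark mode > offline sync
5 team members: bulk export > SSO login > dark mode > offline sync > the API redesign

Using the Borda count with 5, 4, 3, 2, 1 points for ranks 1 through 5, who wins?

dark mode: 5·4 + 5·2 + 7·4 + 4·5 + 2·2 + 5·3 = 97
offline sync: 5·2 + 5·3 + 7·2 + 4·1 + 2·1 + 5·2 = 55
the API redesign: 5·3 + 5·5 + 7·1 + 4·2 + 2·3 + 5·1 = 66
bulk export: 5·5 + 5·1 + 7·3 + 4·4 + 2·4 + 5·5 = 100
SSO login: 5·1 + 5·4 + 7·5 + 4·3 + 2·5 + 5·4 = 102
SSO login has the highest Borda score (102).

SSO login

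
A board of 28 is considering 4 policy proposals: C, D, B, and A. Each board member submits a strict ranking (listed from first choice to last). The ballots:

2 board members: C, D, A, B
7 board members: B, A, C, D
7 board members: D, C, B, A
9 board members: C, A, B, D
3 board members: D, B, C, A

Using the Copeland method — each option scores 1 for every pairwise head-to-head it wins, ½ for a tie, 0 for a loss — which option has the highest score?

C

C: beats D, B, and A → score 3.
D: loses to C, B, and A → score 0.
B: beats D and A; loses to C → score 2.
A: beats D; loses to C and B → score 1.
C has the best pairwise record.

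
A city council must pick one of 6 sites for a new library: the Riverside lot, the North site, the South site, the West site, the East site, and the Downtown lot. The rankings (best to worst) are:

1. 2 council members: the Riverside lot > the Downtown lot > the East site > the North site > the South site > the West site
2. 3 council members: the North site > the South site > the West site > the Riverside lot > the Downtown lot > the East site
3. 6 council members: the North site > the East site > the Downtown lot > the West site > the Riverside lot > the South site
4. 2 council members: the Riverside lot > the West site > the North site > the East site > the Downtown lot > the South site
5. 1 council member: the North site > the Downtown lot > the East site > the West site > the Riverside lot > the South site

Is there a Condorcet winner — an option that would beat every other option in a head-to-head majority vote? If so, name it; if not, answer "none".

the North site vs the Riverside lot: 10–4 for the North site.
the North site vs the South site: 14–0 for the North site.
the North site vs the West site: 12–2 for the North site.
the North site vs the East site: 12–2 for the North site.
the North site vs the Downtown lot: 12–2 for the North site.
the North site beats every other option head-to-head.

the North site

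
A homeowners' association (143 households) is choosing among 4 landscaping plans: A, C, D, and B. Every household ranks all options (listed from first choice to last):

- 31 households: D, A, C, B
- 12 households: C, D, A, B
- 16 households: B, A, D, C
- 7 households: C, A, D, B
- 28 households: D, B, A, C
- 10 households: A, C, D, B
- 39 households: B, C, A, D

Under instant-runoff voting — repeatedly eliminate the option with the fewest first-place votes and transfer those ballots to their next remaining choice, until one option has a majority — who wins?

D

Round 1: A 10, C 19, D 59, B 55. Eliminate A.
Round 2: C 29, D 59, B 55. Eliminate C.
Round 3: D 88, B 55. D has a majority.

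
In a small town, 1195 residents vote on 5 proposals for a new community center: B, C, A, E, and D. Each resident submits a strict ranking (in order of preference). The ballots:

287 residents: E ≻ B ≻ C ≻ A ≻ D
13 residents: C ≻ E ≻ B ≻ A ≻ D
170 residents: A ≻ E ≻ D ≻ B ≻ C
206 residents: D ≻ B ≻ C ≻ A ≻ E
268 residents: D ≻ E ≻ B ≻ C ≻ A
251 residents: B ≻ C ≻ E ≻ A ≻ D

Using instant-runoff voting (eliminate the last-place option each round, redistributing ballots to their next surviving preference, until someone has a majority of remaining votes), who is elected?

Round 1: B 251, C 13, A 170, E 287, D 474. Eliminate C.
Round 2: B 251, A 170, E 300, D 474. Eliminate A.
Round 3: B 251, E 470, D 474. Eliminate B.
Round 4: E 721, D 474. E has a majority.

E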